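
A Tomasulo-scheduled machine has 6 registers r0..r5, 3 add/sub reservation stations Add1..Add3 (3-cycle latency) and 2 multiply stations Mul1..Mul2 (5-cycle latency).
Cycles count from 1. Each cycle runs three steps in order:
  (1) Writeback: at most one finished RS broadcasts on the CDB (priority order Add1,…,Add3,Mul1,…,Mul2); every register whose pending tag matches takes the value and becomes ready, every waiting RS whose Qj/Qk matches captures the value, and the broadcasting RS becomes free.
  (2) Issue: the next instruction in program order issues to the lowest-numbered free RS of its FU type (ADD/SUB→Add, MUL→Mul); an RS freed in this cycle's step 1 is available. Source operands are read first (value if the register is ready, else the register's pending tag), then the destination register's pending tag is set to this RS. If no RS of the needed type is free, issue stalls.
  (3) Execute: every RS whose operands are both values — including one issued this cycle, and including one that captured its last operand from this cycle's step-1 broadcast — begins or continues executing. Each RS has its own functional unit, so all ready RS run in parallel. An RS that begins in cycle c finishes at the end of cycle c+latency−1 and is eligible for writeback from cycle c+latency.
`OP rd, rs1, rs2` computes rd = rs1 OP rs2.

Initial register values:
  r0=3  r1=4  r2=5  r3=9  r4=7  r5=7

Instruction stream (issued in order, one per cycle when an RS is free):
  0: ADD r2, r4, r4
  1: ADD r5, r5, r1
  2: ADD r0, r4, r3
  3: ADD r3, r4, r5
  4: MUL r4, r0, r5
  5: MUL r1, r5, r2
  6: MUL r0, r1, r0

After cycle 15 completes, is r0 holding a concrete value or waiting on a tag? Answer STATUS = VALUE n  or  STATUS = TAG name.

cycle 1: issue ADD r2<-Add1 // r0:3,r1:4,r2:Add1,r3:9,r4:7,r5:7
cycle 2: issue ADD r5<-Add2 // r0:3,r1:4,r2:Add1,r3:9,r4:7,r5:Add2
cycle 3: issue ADD r0<-Add3 // r0:Add3,r1:4,r2:Add1,r3:9,r4:7,r5:Add2
cycle 4: CDB Add1=14; issue ADD r3<-Add1 // r0:Add3,r1:4,r2:14,r3:Add1,r4:7,r5:Add2
cycle 5: CDB Add2=11; issue MUL r4<-Mul1 // r0:Add3,r1:4,r2:14,r3:Add1,r4:Mul1,r5:11
cycle 6: CDB Add3=16; issue MUL r1<-Mul2 // r0:16,r1:Mul2,r2:14,r3:Add1,r4:Mul1,r5:11
cycle 7: stall // r0:16,r1:Mul2,r2:14,r3:Add1,r4:Mul1,r5:11
cycle 8: CDB Add1=18; stall // r0:16,r1:Mul2,r2:14,r3:18,r4:Mul1,r5:11
cycle 9: stall // r0:16,r1:Mul2,r2:14,r3:18,r4:Mul1,r5:11
cycle 10: stall // r0:16,r1:Mul2,r2:14,r3:18,r4:Mul1,r5:11
cycle 11: CDB Mul1=176; issue MUL r0<-Mul1 // r0:Mul1,r1:Mul2,r2:14,r3:18,r4:176,r5:11
cycle 12: CDB Mul2=154 // r0:Mul1,r1:154,r2:14,r3:18,r4:176,r5:11
cycle 13: - // r0:Mul1,r1:154,r2:14,r3:18,r4:176,r5:11
cycle 14: - // r0:Mul1,r1:154,r2:14,r3:18,r4:176,r5:11
cycle 15: - // r0:Mul1,r1:154,r2:14,r3:18,r4:176,r5:11

STATUS = TAG Mul1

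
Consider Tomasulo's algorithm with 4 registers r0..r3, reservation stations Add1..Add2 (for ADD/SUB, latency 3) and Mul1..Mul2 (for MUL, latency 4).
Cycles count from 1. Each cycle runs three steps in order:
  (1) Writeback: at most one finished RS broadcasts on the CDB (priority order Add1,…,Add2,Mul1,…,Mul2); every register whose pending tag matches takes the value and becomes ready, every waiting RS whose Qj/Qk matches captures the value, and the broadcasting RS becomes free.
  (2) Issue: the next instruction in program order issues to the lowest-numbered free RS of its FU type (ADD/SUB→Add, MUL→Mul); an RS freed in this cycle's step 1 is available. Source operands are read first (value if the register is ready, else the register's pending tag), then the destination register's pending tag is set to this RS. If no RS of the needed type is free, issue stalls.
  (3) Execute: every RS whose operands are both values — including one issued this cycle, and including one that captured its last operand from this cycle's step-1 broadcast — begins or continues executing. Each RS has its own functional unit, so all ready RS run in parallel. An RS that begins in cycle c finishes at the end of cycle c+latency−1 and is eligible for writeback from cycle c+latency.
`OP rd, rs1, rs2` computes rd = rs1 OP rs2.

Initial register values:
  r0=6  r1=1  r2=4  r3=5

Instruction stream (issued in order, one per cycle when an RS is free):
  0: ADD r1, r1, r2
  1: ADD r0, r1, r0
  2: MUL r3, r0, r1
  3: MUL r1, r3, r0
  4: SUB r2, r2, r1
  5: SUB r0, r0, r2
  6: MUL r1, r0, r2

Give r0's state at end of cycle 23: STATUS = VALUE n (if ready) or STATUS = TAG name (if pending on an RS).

STATUS = VALUE 612

c1: issue ADD r1<-Add1 | r0:6,r1:Add1,r2:4,r3:5
c2: issue ADD r0<-Add2 | r0:Add2,r1:Add1,r2:4,r3:5
c3: issue MUL r3<-Mul1 | r0:Add2,r1:Add1,r2:4,r3:Mul1
c4: CDB Add1=5; issue MUL r1<-Mul2 | r0:Add2,r1:Mul2,r2:4,r3:Mul1
c5: issue SUB r2<-Add1 | r0:Add2,r1:Mul2,r2:Add1,r3:Mul1
c6: stall | r0:Add2,r1:Mul2,r2:Add1,r3:Mul1
c7: CDB Add2=11; issue SUB r0<-Add2 | r0:Add2,r1:Mul2,r2:Add1,r3:Mul1
c8: stall | r0:Add2,r1:Mul2,r2:Add1,r3:Mul1
c9: stall | r0:Add2,r1:Mul2,r2:Add1,r3:Mul1
c10: stall | r0:Add2,r1:Mul2,r2:Add1,r3:Mul1
c11: CDB Mul1=55; issue MUL r1<-Mul1 | r0:Add2,r1:Mul1,r2:Add1,r3:55
c12: - | r0:Add2,r1:Mul1,r2:Add1,r3:55
c13: - | r0:Add2,r1:Mul1,r2:Add1,r3:55
c14: - | r0:Add2,r1:Mul1,r2:Add1,r3:55
c15: CDB Mul2=605 | r0:Add2,r1:Mul1,r2:Add1,r3:55
c16: - | r0:Add2,r1:Mul1,r2:Add1,r3:55
c17: - | r0:Add2,r1:Mul1,r2:Add1,r3:55
c18: CDB Add1=-601 | r0:Add2,r1:Mul1,r2:-601,r3:55
c19: - | r0:Add2,r1:Mul1,r2:-601,r3:55
c20: - | r0:Add2,r1:Mul1,r2:-601,r3:55
c21: CDB Add2=612 | r0:612,r1:Mul1,r2:-601,r3:55
c22: - | r0:612,r1:Mul1,r2:-601,r3:55
c23: - | r0:612,r1:Mul1,r2:-601,r3:55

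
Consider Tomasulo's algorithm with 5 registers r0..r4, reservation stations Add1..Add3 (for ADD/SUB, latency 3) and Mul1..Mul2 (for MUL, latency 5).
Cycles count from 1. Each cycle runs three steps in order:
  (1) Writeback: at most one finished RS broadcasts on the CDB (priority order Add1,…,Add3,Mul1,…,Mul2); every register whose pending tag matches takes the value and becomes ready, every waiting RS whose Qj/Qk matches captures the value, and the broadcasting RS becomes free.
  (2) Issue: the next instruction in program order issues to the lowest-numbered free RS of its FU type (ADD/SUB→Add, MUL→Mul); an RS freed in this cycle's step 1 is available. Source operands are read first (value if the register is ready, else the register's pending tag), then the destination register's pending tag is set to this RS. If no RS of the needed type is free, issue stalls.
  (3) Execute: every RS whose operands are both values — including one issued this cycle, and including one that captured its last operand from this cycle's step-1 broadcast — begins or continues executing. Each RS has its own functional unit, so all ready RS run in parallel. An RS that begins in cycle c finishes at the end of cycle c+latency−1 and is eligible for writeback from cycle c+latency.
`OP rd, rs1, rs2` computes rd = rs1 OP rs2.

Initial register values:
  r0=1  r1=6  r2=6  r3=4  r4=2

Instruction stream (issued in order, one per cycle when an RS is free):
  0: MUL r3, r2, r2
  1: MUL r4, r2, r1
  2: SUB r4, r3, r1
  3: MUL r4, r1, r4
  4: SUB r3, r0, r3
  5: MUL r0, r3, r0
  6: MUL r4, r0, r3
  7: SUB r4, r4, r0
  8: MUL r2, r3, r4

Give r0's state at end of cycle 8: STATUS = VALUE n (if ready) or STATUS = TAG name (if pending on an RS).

c1: issue MUL r3<-Mul1 | r0:1,r1:6,r2:6,r3:Mul1,r4:2
c2: issue MUL r4<-Mul2 | r0:1,r1:6,r2:6,r3:Mul1,r4:Mul2
c3: issue SUB r4<-Add1 | r0:1,r1:6,r2:6,r3:Mul1,r4:Add1
c4: stall | r0:1,r1:6,r2:6,r3:Mul1,r4:Add1
c5: stall | r0:1,r1:6,r2:6,r3:Mul1,r4:Add1
c6: CDB Mul1=36; issue MUL r4<-Mul1 | r0:1,r1:6,r2:6,r3:36,r4:Mul1
c7: CDB Mul2=36; issue SUB r3<-Add2 | r0:1,r1:6,r2:6,r3:Add2,r4:Mul1
c8: issue MUL r0<-Mul2 | r0:Mul2,r1:6,r2:6,r3:Add2,r4:Mul1

STATUS = TAG Mul2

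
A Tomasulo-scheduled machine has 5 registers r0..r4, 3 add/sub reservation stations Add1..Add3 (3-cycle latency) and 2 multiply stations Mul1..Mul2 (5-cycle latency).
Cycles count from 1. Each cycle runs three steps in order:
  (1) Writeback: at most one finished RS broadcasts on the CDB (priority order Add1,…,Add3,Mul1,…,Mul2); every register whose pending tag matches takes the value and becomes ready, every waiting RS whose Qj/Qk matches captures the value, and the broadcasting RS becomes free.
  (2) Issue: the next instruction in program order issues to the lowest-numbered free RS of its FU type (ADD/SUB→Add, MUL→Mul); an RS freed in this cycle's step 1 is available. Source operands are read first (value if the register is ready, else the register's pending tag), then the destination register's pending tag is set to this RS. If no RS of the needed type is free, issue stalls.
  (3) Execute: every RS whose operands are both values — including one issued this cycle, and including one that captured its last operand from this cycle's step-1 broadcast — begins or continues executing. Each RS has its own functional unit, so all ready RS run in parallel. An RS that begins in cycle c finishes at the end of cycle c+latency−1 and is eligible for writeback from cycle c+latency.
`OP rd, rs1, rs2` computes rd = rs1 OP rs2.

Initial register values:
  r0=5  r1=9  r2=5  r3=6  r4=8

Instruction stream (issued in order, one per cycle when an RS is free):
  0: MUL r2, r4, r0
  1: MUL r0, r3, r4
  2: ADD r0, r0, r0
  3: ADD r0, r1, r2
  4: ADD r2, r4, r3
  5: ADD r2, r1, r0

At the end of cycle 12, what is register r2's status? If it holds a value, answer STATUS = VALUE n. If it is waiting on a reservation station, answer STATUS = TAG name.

STATUS = VALUE 58

cycle 1: issue MUL r2<-Mul1 // r0:5,r1:9,r2:Mul1,r3:6,r4:8
cycle 2: issue MUL r0<-Mul2 // r0:Mul2,r1:9,r2:Mul1,r3:6,r4:8
cycle 3: issue ADD r0<-Add1 // r0:Add1,r1:9,r2:Mul1,r3:6,r4:8
cycle 4: issue ADD r0<-Add2 // r0:Add2,r1:9,r2:Mul1,r3:6,r4:8
cycle 5: issue ADD r2<-Add3 // r0:Add2,r1:9,r2:Add3,r3:6,r4:8
cycle 6: CDB Mul1=40; stall // r0:Add2,r1:9,r2:Add3,r3:6,r4:8
cycle 7: CDB Mul2=48; stall // r0:Add2,r1:9,r2:Add3,r3:6,r4:8
cycle 8: CDB Add3=14; issue ADD r2<-Add3 // r0:Add2,r1:9,r2:Add3,r3:6,r4:8
cycle 9: CDB Add2=49 // r0:49,r1:9,r2:Add3,r3:6,r4:8
cycle 10: CDB Add1=96 // r0:49,r1:9,r2:Add3,r3:6,r4:8
cycle 11: - // r0:49,r1:9,r2:Add3,r3:6,r4:8
cycle 12: CDB Add3=58 // r0:49,r1:9,r2:58,r3:6,r4:8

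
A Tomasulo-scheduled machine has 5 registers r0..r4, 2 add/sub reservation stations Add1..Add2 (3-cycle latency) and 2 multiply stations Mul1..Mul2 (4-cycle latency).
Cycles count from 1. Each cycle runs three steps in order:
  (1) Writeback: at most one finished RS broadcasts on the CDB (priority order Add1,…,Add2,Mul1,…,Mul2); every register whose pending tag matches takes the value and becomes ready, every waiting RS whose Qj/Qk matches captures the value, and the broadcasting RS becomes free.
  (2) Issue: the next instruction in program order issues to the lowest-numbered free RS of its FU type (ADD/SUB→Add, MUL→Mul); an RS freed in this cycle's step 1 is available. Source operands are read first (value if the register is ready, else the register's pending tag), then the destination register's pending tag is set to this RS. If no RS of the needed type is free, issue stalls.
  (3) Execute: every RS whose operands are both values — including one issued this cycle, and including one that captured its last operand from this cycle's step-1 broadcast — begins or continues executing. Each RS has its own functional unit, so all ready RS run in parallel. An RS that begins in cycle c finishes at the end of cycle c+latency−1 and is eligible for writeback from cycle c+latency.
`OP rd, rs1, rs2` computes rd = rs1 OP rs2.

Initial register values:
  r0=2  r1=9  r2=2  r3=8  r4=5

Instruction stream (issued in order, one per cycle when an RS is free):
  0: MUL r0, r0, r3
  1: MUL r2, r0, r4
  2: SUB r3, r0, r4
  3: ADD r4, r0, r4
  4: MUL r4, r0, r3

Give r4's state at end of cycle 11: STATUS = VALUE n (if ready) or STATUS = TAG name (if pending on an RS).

  c1: issue MUL r0<-Mul1  regs: r0:Mul1,r1:9,r2:2,r3:8,r4:5
  c2: issue MUL r2<-Mul2  regs: r0:Mul1,r1:9,r2:Mul2,r3:8,r4:5
  c3: issue SUB r3<-Add1  regs: r0:Mul1,r1:9,r2:Mul2,r3:Add1,r4:5
  c4: issue ADD r4<-Add2  regs: r0:Mul1,r1:9,r2:Mul2,r3:Add1,r4:Add2
  c5: CDB Mul1=16; issue MUL r4<-Mul1  regs: r0:16,r1:9,r2:Mul2,r3:Add1,r4:Mul1
  c6: -  regs: r0:16,r1:9,r2:Mul2,r3:Add1,r4:Mul1
  c7: -  regs: r0:16,r1:9,r2:Mul2,r3:Add1,r4:Mul1
  c8: CDB Add1=11  regs: r0:16,r1:9,r2:Mul2,r3:11,r4:Mul1
  c9: CDB Add2=21  regs: r0:16,r1:9,r2:Mul2,r3:11,r4:Mul1
  c10: CDB Mul2=80  regs: r0:16,r1:9,r2:80,r3:11,r4:Mul1
  c11: -  regs: r0:16,r1:9,r2:80,r3:11,r4:Mul1

STATUS = TAG Mul1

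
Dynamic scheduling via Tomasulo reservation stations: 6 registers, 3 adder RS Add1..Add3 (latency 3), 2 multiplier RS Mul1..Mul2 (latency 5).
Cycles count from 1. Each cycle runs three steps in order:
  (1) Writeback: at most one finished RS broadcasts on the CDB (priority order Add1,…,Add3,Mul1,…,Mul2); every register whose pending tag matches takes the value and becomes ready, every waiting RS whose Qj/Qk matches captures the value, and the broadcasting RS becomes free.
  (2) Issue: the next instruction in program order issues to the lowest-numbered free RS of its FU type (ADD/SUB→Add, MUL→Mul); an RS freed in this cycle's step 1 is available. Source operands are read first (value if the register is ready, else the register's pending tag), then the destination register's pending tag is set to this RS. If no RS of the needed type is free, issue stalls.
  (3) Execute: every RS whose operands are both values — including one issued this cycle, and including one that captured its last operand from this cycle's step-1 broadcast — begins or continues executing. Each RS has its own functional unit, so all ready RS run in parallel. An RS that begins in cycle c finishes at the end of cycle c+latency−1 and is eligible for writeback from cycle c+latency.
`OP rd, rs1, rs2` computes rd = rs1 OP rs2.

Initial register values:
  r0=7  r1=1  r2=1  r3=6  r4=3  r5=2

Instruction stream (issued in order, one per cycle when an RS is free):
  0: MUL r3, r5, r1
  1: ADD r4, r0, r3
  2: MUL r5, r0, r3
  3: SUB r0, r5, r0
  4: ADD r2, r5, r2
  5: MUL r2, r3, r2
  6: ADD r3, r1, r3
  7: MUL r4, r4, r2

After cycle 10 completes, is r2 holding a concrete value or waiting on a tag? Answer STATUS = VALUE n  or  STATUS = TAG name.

c1: issue MUL r3<-Mul1 | r0:7,r1:1,r2:1,r3:Mul1,r4:3,r5:2
c2: issue ADD r4<-Add1 | r0:7,r1:1,r2:1,r3:Mul1,r4:Add1,r5:2
c3: issue MUL r5<-Mul2 | r0:7,r1:1,r2:1,r3:Mul1,r4:Add1,r5:Mul2
c4: issue SUB r0<-Add2 | r0:Add2,r1:1,r2:1,r3:Mul1,r4:Add1,r5:Mul2
c5: issue ADD r2<-Add3 | r0:Add2,r1:1,r2:Add3,r3:Mul1,r4:Add1,r5:Mul2
c6: CDB Mul1=2; issue MUL r2<-Mul1 | r0:Add2,r1:1,r2:Mul1,r3:2,r4:Add1,r5:Mul2
c7: stall | r0:Add2,r1:1,r2:Mul1,r3:2,r4:Add1,r5:Mul2
c8: stall | r0:Add2,r1:1,r2:Mul1,r3:2,r4:Add1,r5:Mul2
c9: CDB Add1=9; issue ADD r3<-Add1 | r0:Add2,r1:1,r2:Mul1,r3:Add1,r4:9,r5:Mul2
c10: stall | r0:Add2,r1:1,r2:Mul1,r3:Add1,r4:9,r5:Mul2

STATUS = TAG Mul1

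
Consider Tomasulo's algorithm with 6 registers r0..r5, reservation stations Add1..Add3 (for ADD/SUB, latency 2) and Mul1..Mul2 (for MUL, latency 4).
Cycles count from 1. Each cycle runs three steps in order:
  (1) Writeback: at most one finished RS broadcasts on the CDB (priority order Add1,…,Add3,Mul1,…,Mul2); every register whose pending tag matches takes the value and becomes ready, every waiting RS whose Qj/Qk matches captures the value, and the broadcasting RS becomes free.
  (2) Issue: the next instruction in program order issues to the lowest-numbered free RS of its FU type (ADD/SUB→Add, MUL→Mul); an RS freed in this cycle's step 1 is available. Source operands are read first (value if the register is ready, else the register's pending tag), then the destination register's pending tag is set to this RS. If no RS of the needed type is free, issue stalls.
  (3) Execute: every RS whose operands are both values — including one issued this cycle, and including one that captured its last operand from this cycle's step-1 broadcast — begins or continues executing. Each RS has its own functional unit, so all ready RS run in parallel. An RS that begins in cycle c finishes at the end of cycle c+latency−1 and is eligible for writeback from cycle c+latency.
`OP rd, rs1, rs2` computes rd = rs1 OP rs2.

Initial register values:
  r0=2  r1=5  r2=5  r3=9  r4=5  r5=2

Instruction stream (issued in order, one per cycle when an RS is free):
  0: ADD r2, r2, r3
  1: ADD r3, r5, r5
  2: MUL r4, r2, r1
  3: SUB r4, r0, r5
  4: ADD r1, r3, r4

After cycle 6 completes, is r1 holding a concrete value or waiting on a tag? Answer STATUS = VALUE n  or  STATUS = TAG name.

c1: issue ADD r2<-Add1 | r0:2,r1:5,r2:Add1,r3:9,r4:5,r5:2
c2: issue ADD r3<-Add2 | r0:2,r1:5,r2:Add1,r3:Add2,r4:5,r5:2
c3: CDB Add1=14; issue MUL r4<-Mul1 | r0:2,r1:5,r2:14,r3:Add2,r4:Mul1,r5:2
c4: CDB Add2=4; issue SUB r4<-Add1 | r0:2,r1:5,r2:14,r3:4,r4:Add1,r5:2
c5: issue ADD r1<-Add2 | r0:2,r1:Add2,r2:14,r3:4,r4:Add1,r5:2
c6: CDB Add1=0 | r0:2,r1:Add2,r2:14,r3:4,r4:0,r5:2

STATUS = TAG Add2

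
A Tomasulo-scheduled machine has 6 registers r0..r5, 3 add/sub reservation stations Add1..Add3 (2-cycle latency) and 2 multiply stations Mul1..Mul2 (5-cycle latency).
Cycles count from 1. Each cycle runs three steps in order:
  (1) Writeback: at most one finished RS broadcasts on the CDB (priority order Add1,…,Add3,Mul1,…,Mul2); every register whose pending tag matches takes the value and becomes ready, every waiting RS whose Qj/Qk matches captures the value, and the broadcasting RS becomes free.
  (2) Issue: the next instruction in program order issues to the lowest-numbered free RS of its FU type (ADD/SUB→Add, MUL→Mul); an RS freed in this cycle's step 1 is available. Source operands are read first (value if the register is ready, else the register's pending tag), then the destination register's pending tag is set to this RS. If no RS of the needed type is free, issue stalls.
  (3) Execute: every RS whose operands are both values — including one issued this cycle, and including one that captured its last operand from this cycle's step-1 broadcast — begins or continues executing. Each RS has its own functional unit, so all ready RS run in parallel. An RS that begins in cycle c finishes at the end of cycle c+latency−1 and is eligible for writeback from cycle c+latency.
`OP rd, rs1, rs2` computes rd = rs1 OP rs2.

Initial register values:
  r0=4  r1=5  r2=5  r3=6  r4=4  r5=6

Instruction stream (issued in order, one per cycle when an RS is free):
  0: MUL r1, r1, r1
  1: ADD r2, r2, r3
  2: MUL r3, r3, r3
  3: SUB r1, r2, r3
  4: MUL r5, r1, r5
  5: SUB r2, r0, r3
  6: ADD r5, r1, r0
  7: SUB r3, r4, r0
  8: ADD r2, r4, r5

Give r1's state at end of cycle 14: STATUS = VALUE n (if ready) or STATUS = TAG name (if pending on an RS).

STATUS = VALUE -25

cycle 1: issue MUL r1<-Mul1 // r0:4,r1:Mul1,r2:5,r3:6,r4:4,r5:6
cycle 2: issue ADD r2<-Add1 // r0:4,r1:Mul1,r2:Add1,r3:6,r4:4,r5:6
cycle 3: issue MUL r3<-Mul2 // r0:4,r1:Mul1,r2:Add1,r3:Mul2,r4:4,r5:6
cycle 4: CDB Add1=11; issue SUB r1<-Add1 // r0:4,r1:Add1,r2:11,r3:Mul2,r4:4,r5:6
cycle 5: stall // r0:4,r1:Add1,r2:11,r3:Mul2,r4:4,r5:6
cycle 6: CDB Mul1=25; issue MUL r5<-Mul1 // r0:4,r1:Add1,r2:11,r3:Mul2,r4:4,r5:Mul1
cycle 7: issue SUB r2<-Add2 // r0:4,r1:Add1,r2:Add2,r3:Mul2,r4:4,r5:Mul1
cycle 8: CDB Mul2=36; issue ADD r5<-Add3 // r0:4,r1:Add1,r2:Add2,r3:36,r4:4,r5:Add3
cycle 9: stall // r0:4,r1:Add1,r2:Add2,r3:36,r4:4,r5:Add3
cycle 10: CDB Add1=-25; issue SUB r3<-Add1 // r0:4,r1:-25,r2:Add2,r3:Add1,r4:4,r5:Add3
cycle 11: CDB Add2=-32; issue ADD r2<-Add2 // r0:4,r1:-25,r2:Add2,r3:Add1,r4:4,r5:Add3
cycle 12: CDB Add1=0 // r0:4,r1:-25,r2:Add2,r3:0,r4:4,r5:Add3
cycle 13: CDB Add3=-21 // r0:4,r1:-25,r2:Add2,r3:0,r4:4,r5:-21
cycle 14: - // r0:4,r1:-25,r2:Add2,r3:0,r4:4,r5:-21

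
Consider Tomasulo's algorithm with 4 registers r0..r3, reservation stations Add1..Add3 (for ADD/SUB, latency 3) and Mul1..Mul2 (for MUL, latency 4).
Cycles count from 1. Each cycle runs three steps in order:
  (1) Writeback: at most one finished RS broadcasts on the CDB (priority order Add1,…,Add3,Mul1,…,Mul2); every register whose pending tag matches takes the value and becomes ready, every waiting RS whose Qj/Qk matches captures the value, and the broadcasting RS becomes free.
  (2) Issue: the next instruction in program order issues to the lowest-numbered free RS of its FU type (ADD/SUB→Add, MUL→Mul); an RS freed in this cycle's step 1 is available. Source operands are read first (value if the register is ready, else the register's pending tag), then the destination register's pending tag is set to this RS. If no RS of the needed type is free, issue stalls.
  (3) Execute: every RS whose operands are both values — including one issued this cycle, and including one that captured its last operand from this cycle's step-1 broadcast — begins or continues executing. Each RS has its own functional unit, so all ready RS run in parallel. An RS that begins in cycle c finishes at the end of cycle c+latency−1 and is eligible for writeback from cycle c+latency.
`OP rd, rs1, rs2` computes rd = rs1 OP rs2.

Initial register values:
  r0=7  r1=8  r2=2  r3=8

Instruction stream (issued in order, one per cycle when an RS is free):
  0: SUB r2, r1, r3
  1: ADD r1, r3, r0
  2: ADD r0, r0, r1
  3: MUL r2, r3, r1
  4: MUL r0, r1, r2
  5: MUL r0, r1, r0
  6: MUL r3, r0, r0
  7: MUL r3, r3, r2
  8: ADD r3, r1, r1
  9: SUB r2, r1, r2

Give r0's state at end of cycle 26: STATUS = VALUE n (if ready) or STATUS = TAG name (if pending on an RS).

c1: issue SUB r2<-Add1 | r0:7,r1:8,r2:Add1,r3:8
c2: issue ADD r1<-Add2 | r0:7,r1:Add2,r2:Add1,r3:8
c3: issue ADD r0<-Add3 | r0:Add3,r1:Add2,r2:Add1,r3:8
c4: CDB Add1=0; issue MUL r2<-Mul1 | r0:Add3,r1:Add2,r2:Mul1,r3:8
c5: CDB Add2=15; issue MUL r0<-Mul2 | r0:Mul2,r1:15,r2:Mul1,r3:8
c6: stall | r0:Mul2,r1:15,r2:Mul1,r3:8
c7: stall | r0:Mul2,r1:15,r2:Mul1,r3:8
c8: CDB Add3=22; stall | r0:Mul2,r1:15,r2:Mul1,r3:8
c9: CDB Mul1=120; issue MUL r0<-Mul1 | r0:Mul1,r1:15,r2:120,r3:8
c10: stall | r0:Mul1,r1:15,r2:120,r3:8
c11: stall | r0:Mul1,r1:15,r2:120,r3:8
c12: stall | r0:Mul1,r1:15,r2:120,r3:8
c13: CDB Mul2=1800; issue MUL r3<-Mul2 | r0:Mul1,r1:15,r2:120,r3:Mul2
c14: stall | r0:Mul1,r1:15,r2:120,r3:Mul2
c15: stall | r0:Mul1,r1:15,r2:120,r3:Mul2
c16: stall | r0:Mul1,r1:15,r2:120,r3:Mul2
c17: CDB Mul1=27000; issue MUL r3<-Mul1 | r0:27000,r1:15,r2:120,r3:Mul1
c18: issue ADD r3<-Add1 | r0:27000,r1:15,r2:120,r3:Add1
c19: issue SUB r2<-Add2 | r0:27000,r1:15,r2:Add2,r3:Add1
c20: - | r0:27000,r1:15,r2:Add2,r3:Add1
c21: CDB Add1=30 | r0:27000,r1:15,r2:Add2,r3:30
c22: CDB Add2=-105 | r0:27000,r1:15,r2:-105,r3:30
c23: CDB Mul2=729000000 | r0:27000,r1:15,r2:-105,r3:30
c24: - | r0:27000,r1:15,r2:-105,r3:30
c25: - | r0:27000,r1:15,r2:-105,r3:30
c26: - | r0:27000,r1:15,r2:-105,r3:30

STATUS = VALUE 27000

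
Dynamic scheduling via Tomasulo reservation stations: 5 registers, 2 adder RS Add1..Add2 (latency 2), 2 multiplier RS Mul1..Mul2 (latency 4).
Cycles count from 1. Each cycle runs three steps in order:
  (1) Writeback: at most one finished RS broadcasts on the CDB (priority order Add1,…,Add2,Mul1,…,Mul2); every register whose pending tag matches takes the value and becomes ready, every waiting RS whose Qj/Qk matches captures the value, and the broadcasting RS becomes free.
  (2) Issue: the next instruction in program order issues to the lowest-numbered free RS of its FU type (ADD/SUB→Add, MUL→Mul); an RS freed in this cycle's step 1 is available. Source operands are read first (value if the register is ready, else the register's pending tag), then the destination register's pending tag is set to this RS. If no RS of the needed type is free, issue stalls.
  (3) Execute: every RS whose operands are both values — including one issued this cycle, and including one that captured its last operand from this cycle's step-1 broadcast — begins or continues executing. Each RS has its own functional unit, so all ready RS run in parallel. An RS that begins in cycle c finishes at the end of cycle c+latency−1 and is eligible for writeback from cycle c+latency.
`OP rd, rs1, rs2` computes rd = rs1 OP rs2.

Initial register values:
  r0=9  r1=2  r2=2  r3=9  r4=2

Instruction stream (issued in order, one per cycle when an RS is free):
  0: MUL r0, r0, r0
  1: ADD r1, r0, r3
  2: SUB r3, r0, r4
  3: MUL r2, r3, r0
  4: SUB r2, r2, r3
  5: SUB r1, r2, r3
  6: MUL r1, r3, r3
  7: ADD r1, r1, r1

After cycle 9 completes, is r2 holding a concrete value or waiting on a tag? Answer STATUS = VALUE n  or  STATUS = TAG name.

STATUS = TAG Add1

  c1: issue MUL r0<-Mul1  regs: r0:Mul1,r1:2,r2:2,r3:9,r4:2
  c2: issue ADD r1<-Add1  regs: r0:Mul1,r1:Add1,r2:2,r3:9,r4:2
  c3: issue SUB r3<-Add2  regs: r0:Mul1,r1:Add1,r2:2,r3:Add2,r4:2
  c4: issue MUL r2<-Mul2  regs: r0:Mul1,r1:Add1,r2:Mul2,r3:Add2,r4:2
  c5: CDB Mul1=81; stall  regs: r0:81,r1:Add1,r2:Mul2,r3:Add2,r4:2
  c6: stall  regs: r0:81,r1:Add1,r2:Mul2,r3:Add2,r4:2
  c7: CDB Add1=90; issue SUB r2<-Add1  regs: r0:81,r1:90,r2:Add1,r3:Add2,r4:2
  c8: CDB Add2=79; issue SUB r1<-Add2  regs: r0:81,r1:Add2,r2:Add1,r3:79,r4:2
  c9: issue MUL r1<-Mul1  regs: r0:81,r1:Mul1,r2:Add1,r3:79,r4:2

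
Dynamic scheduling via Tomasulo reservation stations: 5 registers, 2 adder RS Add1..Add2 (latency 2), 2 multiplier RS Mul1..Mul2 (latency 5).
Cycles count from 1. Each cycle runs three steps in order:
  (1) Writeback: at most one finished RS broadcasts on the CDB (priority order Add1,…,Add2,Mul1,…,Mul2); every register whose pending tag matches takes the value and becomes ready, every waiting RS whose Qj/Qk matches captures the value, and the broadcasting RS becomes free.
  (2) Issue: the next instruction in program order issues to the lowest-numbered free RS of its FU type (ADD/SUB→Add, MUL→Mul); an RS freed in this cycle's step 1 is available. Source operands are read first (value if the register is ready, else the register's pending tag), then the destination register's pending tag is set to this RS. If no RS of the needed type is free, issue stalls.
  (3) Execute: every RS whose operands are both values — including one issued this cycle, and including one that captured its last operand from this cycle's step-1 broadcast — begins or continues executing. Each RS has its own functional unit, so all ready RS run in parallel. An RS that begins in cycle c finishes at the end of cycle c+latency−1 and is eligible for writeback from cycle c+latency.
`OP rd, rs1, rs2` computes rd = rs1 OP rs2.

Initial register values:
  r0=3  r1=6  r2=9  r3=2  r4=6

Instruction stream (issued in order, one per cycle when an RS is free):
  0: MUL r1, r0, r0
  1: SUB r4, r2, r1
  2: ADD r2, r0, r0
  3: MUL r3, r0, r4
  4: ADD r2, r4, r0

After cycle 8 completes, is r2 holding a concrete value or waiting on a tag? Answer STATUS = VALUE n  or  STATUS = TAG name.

STATUS = TAG Add2

  c1: issue MUL r1<-Mul1  regs: r0:3,r1:Mul1,r2:9,r3:2,r4:6
  c2: issue SUB r4<-Add1  regs: r0:3,r1:Mul1,r2:9,r3:2,r4:Add1
  c3: issue ADD r2<-Add2  regs: r0:3,r1:Mul1,r2:Add2,r3:2,r4:Add1
  c4: issue MUL r3<-Mul2  regs: r0:3,r1:Mul1,r2:Add2,r3:Mul2,r4:Add1
  c5: CDB Add2=6; issue ADD r2<-Add2  regs: r0:3,r1:Mul1,r2:Add2,r3:Mul2,r4:Add1
  c6: CDB Mul1=9  regs: r0:3,r1:9,r2:Add2,r3:Mul2,r4:Add1
  c7: -  regs: r0:3,r1:9,r2:Add2,r3:Mul2,r4:Add1
  c8: CDB Add1=0  regs: r0:3,r1:9,r2:Add2,r3:Mul2,r4:0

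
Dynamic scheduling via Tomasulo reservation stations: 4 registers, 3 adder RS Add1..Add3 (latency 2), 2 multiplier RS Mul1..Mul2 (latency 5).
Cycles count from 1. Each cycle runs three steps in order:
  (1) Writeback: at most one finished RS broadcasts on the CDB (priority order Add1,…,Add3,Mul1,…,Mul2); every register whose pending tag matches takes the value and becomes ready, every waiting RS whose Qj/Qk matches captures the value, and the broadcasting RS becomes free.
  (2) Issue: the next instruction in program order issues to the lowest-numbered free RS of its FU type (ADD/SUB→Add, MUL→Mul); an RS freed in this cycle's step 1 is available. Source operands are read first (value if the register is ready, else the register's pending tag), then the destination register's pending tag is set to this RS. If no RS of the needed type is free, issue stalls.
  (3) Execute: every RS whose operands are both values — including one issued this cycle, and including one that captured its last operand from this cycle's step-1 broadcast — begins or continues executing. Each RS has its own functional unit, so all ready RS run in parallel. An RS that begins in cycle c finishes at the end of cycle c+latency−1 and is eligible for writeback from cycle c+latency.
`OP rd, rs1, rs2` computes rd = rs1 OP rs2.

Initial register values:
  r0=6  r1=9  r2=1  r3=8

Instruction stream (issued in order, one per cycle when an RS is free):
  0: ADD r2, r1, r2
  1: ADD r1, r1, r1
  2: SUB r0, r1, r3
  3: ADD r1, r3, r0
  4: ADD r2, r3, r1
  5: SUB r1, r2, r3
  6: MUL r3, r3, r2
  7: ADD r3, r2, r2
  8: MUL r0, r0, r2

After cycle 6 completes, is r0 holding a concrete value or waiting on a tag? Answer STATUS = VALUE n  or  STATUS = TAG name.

STATUS = VALUE 10

cycle 1: issue ADD r2<-Add1 // r0:6,r1:9,r2:Add1,r3:8
cycle 2: issue ADD r1<-Add2 // r0:6,r1:Add2,r2:Add1,r3:8
cycle 3: CDB Add1=10; issue SUB r0<-Add1 // r0:Add1,r1:Add2,r2:10,r3:8
cycle 4: CDB Add2=18; issue ADD r1<-Add2 // r0:Add1,r1:Add2,r2:10,r3:8
cycle 5: issue ADD r2<-Add3 // r0:Add1,r1:Add2,r2:Add3,r3:8
cycle 6: CDB Add1=10; issue SUB r1<-Add1 // r0:10,r1:Add1,r2:Add3,r3:8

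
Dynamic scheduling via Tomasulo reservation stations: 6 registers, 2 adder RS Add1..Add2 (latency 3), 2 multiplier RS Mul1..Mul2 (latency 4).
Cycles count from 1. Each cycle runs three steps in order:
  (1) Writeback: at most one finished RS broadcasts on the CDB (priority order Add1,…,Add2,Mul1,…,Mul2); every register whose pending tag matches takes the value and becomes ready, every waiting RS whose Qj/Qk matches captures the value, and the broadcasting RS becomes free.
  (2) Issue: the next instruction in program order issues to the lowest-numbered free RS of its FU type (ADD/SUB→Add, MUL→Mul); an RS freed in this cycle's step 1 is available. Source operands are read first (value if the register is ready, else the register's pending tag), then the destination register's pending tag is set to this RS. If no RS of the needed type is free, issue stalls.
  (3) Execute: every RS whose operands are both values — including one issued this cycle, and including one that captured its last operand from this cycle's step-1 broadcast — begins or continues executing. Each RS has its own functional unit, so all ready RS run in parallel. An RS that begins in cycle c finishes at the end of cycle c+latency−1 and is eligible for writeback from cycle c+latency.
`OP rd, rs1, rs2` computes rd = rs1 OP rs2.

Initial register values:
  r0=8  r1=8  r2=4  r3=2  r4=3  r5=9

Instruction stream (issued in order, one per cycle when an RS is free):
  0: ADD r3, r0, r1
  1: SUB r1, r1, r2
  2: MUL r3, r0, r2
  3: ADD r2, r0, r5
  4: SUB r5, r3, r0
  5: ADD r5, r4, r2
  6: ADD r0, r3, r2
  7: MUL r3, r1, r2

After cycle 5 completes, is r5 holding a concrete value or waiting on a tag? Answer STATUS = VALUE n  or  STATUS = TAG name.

cycle 1: issue ADD r3<-Add1 // r0:8,r1:8,r2:4,r3:Add1,r4:3,r5:9
cycle 2: issue SUB r1<-Add2 // r0:8,r1:Add2,r2:4,r3:Add1,r4:3,r5:9
cycle 3: issue MUL r3<-Mul1 // r0:8,r1:Add2,r2:4,r3:Mul1,r4:3,r5:9
cycle 4: CDB Add1=16; issue ADD r2<-Add1 // r0:8,r1:Add2,r2:Add1,r3:Mul1,r4:3,r5:9
cycle 5: CDB Add2=4; issue SUB r5<-Add2 // r0:8,r1:4,r2:Add1,r3:Mul1,r4:3,r5:Add2

STATUS = TAG Add2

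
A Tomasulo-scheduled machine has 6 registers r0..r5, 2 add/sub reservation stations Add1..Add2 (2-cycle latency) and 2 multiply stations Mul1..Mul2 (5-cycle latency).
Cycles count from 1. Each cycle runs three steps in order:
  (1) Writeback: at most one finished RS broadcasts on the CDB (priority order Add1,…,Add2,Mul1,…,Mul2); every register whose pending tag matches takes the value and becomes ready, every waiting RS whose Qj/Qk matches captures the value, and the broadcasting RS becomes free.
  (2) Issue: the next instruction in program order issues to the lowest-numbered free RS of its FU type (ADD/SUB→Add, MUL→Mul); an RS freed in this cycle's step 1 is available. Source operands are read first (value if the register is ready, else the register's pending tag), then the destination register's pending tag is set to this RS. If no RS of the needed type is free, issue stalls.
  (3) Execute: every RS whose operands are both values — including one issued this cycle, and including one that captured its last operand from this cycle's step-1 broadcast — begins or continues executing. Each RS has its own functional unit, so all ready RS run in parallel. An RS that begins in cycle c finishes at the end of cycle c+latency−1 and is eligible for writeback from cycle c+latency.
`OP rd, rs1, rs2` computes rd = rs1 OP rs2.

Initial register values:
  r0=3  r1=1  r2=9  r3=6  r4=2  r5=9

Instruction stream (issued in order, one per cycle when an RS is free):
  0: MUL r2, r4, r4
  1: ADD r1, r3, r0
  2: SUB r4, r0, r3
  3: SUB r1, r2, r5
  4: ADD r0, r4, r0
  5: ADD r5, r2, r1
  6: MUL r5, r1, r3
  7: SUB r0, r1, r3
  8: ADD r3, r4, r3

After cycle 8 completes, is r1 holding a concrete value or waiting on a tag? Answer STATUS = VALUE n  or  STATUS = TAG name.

c1: issue MUL r2<-Mul1 | r0:3,r1:1,r2:Mul1,r3:6,r4:2,r5:9
c2: issue ADD r1<-Add1 | r0:3,r1:Add1,r2:Mul1,r3:6,r4:2,r5:9
c3: issue SUB r4<-Add2 | r0:3,r1:Add1,r2:Mul1,r3:6,r4:Add2,r5:9
c4: CDB Add1=9; issue SUB r1<-Add1 | r0:3,r1:Add1,r2:Mul1,r3:6,r4:Add2,r5:9
c5: CDB Add2=-3; issue ADD r0<-Add2 | r0:Add2,r1:Add1,r2:Mul1,r3:6,r4:-3,r5:9
c6: CDB Mul1=4; stall | r0:Add2,r1:Add1,r2:4,r3:6,r4:-3,r5:9
c7: CDB Add2=0; issue ADD r5<-Add2 | r0:0,r1:Add1,r2:4,r3:6,r4:-3,r5:Add2
c8: CDB Add1=-5; issue MUL r5<-Mul1 | r0:0,r1:-5,r2:4,r3:6,r4:-3,r5:Mul1

STATUS = VALUE -5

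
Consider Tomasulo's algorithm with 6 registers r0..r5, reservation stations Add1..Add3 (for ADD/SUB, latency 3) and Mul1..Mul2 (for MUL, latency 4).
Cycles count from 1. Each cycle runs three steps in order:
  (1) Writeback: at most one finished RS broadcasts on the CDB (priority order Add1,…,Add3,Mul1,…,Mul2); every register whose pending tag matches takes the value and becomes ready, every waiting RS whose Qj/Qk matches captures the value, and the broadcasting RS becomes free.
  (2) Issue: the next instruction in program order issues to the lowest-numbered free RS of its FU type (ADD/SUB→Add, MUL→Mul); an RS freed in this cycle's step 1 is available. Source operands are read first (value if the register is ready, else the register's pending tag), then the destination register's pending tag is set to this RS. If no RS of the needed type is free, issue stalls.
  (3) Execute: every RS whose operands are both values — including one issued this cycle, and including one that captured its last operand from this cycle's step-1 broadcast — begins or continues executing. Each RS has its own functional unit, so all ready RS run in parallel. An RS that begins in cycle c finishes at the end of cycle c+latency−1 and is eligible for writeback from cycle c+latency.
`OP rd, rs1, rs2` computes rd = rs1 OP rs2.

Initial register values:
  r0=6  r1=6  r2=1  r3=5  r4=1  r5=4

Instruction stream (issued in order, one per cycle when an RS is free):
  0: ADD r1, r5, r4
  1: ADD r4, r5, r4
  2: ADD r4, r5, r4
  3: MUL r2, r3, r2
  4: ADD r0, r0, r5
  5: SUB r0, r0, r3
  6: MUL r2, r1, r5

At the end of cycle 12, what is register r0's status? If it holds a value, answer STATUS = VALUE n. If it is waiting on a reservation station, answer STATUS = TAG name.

cycle 1: issue ADD r1<-Add1 // r0:6,r1:Add1,r2:1,r3:5,r4:1,r5:4
cycle 2: issue ADD r4<-Add2 // r0:6,r1:Add1,r2:1,r3:5,r4:Add2,r5:4
cycle 3: issue ADD r4<-Add3 // r0:6,r1:Add1,r2:1,r3:5,r4:Add3,r5:4
cycle 4: CDB Add1=5; issue MUL r2<-Mul1 // r0:6,r1:5,r2:Mul1,r3:5,r4:Add3,r5:4
cycle 5: CDB Add2=5; issue ADD r0<-Add1 // r0:Add1,r1:5,r2:Mul1,r3:5,r4:Add3,r5:4
cycle 6: issue SUB r0<-Add2 // r0:Add2,r1:5,r2:Mul1,r3:5,r4:Add3,r5:4
cycle 7: issue MUL r2<-Mul2 // r0:Add2,r1:5,r2:Mul2,r3:5,r4:Add3,r5:4
cycle 8: CDB Add1=10 // r0:Add2,r1:5,r2:Mul2,r3:5,r4:Add3,r5:4
cycle 9: CDB Add3=9 // r0:Add2,r1:5,r2:Mul2,r3:5,r4:9,r5:4
cycle 10: CDB Mul1=5 // r0:Add2,r1:5,r2:Mul2,r3:5,r4:9,r5:4
cycle 11: CDB Add2=5 // r0:5,r1:5,r2:Mul2,r3:5,r4:9,r5:4
cycle 12: CDB Mul2=20 // r0:5,r1:5,r2:20,r3:5,r4:9,r5:4

STATUS = VALUE 5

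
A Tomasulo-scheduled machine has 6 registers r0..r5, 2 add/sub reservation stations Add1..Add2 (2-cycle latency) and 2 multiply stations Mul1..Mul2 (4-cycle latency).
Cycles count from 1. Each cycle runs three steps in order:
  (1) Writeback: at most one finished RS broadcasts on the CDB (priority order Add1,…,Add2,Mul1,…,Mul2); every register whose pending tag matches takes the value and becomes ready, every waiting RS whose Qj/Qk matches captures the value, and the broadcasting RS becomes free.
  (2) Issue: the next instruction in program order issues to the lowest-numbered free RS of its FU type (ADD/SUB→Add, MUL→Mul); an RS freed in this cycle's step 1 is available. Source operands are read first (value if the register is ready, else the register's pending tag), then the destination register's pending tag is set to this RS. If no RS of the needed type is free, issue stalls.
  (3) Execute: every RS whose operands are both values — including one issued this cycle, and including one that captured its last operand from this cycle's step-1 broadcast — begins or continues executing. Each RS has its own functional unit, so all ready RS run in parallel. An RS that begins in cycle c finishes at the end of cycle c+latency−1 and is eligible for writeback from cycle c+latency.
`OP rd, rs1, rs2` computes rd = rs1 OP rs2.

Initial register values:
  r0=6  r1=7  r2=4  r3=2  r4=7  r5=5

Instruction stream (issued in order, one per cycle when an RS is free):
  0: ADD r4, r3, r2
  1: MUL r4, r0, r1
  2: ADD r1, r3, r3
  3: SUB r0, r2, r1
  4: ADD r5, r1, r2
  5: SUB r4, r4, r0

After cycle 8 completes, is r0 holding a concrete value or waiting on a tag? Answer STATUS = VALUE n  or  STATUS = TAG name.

cycle 1: issue ADD r4<-Add1 // r0:6,r1:7,r2:4,r3:2,r4:Add1,r5:5
cycle 2: issue MUL r4<-Mul1 // r0:6,r1:7,r2:4,r3:2,r4:Mul1,r5:5
cycle 3: CDB Add1=6; issue ADD r1<-Add1 // r0:6,r1:Add1,r2:4,r3:2,r4:Mul1,r5:5
cycle 4: issue SUB r0<-Add2 // r0:Add2,r1:Add1,r2:4,r3:2,r4:Mul1,r5:5
cycle 5: CDB Add1=4; issue ADD r5<-Add1 // r0:Add2,r1:4,r2:4,r3:2,r4:Mul1,r5:Add1
cycle 6: CDB Mul1=42; stall // r0:Add2,r1:4,r2:4,r3:2,r4:42,r5:Add1
cycle 7: CDB Add1=8; issue SUB r4<-Add1 // r0:Add2,r1:4,r2:4,r3:2,r4:Add1,r5:8
cycle 8: CDB Add2=0 // r0:0,r1:4,r2:4,r3:2,r4:Add1,r5:8

STATUS = VALUE 0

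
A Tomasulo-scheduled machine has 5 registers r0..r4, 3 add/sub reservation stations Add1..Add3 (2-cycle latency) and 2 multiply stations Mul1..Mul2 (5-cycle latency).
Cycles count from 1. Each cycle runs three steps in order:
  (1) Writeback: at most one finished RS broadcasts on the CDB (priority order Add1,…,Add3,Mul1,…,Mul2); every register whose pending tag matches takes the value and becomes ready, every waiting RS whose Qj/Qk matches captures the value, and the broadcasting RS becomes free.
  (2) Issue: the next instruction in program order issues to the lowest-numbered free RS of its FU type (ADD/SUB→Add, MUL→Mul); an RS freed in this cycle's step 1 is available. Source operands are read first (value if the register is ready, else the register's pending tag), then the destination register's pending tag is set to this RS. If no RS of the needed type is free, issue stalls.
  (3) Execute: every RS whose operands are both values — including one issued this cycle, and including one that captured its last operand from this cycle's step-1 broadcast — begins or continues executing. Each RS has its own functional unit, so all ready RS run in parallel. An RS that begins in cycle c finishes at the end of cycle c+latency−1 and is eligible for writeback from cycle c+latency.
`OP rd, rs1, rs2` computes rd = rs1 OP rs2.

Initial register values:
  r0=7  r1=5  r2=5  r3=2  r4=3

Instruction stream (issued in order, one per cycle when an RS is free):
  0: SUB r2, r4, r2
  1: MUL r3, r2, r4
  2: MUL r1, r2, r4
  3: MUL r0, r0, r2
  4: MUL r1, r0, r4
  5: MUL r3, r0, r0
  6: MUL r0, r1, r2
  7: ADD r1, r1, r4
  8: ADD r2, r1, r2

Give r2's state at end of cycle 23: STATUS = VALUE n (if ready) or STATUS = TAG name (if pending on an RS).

c1: issue SUB r2<-Add1 | r0:7,r1:5,r2:Add1,r3:2,r4:3
c2: issue MUL r3<-Mul1 | r0:7,r1:5,r2:Add1,r3:Mul1,r4:3
c3: CDB Add1=-2; issue MUL r1<-Mul2 | r0:7,r1:Mul2,r2:-2,r3:Mul1,r4:3
c4: stall | r0:7,r1:Mul2,r2:-2,r3:Mul1,r4:3
c5: stall | r0:7,r1:Mul2,r2:-2,r3:Mul1,r4:3
c6: stall | r0:7,r1:Mul2,r2:-2,r3:Mul1,r4:3
c7: stall | r0:7,r1:Mul2,r2:-2,r3:Mul1,r4:3
c8: CDB Mul1=-6; issue MUL r0<-Mul1 | r0:Mul1,r1:Mul2,r2:-2,r3:-6,r4:3
c9: CDB Mul2=-6; issue MUL r1<-Mul2 | r0:Mul1,r1:Mul2,r2:-2,r3:-6,r4:3
c10: stall | r0:Mul1,r1:Mul2,r2:-2,r3:-6,r4:3
c11: stall | r0:Mul1,r1:Mul2,r2:-2,r3:-6,r4:3
c12: stall | r0:Mul1,r1:Mul2,r2:-2,r3:-6,r4:3
c13: CDB Mul1=-14; issue MUL r3<-Mul1 | r0:-14,r1:Mul2,r2:-2,r3:Mul1,r4:3
c14: stall | r0:-14,r1:Mul2,r2:-2,r3:Mul1,r4:3
c15: stall | r0:-14,r1:Mul2,r2:-2,r3:Mul1,r4:3
c16: stall | r0:-14,r1:Mul2,r2:-2,r3:Mul1,r4:3
c17: stall | r0:-14,r1:Mul2,r2:-2,r3:Mul1,r4:3
c18: CDB Mul1=196; issue MUL r0<-Mul1 | r0:Mul1,r1:Mul2,r2:-2,r3:196,r4:3
c19: CDB Mul2=-42; issue ADD r1<-Add1 | r0:Mul1,r1:Add1,r2:-2,r3:196,r4:3
c20: issue ADD r2<-Add2 | r0:Mul1,r1:Add1,r2:Add2,r3:196,r4:3
c21: CDB Add1=-39 | r0:Mul1,r1:-39,r2:Add2,r3:196,r4:3
c22: - | r0:Mul1,r1:-39,r2:Add2,r3:196,r4:3
c23: CDB Add2=-41 | r0:Mul1,r1:-39,r2:-41,r3:196,r4:3

STATUS = VALUE -41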